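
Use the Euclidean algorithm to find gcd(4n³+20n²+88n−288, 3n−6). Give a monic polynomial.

n−2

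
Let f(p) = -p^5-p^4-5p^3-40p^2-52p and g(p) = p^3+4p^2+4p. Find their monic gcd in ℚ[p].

By polynomial division,
  -p^5-p^4-5p^3-40p^2-52p = (-p^2+3p-13)(p^3+4p^2+4p) + (0)
The last nonzero remainder p^3+4p^2+4p is already monic.

p^3+4p^2+4p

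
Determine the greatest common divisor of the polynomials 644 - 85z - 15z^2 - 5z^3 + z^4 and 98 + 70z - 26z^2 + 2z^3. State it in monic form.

Euclidean algorithm in ℚ[z]:
  z^4 - 5z^3 - 15z^2 - 85z + 644 = ((1/2)z + 4)(2z^3 - 26z^2 + 70z + 98) + (54z^2 - 414z + 252)
  2z^3 - 26z^2 + 70z + 98 = ((1/27)z - 16/81)(54z^2 - 414z + 252) + (-(190/9)z + 1330/9)
  54z^2 - 414z + 252 = (-(243/95)z + 162/95)(-(190/9)z + 1330/9) + (0)
Last nonzero remainder: -(190/9)z + 1330/9. Dividing through by -190/9 gives the monic gcd z - 7.

-7 + z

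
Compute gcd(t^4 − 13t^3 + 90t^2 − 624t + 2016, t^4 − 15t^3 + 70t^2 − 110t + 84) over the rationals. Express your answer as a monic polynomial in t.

t^2 − 13t + 42

Repeated division with remainder:
  t^4 − 13t^3 + 90t^2 − 624t + 2016 = (t^4 − 15t^3 + 70t^2 − 110t + 84) + (2t^3 + 20t^2 − 514t + 1932)
  t^4 − 15t^3 + 70t^2 − 110t + 84 = ((1/2)t − 25/2)(2t^3 + 20t^2 − 514t + 1932) + (577t^2 − 7501t + 24234)
  2t^3 + 20t^2 − 514t + 1932 = ((2/577)t + 46/577)(577t^2 − 7501t + 24234) + (0)
Last nonzero remainder: 577t^2 − 7501t + 24234. Dividing through by 577 gives the monic gcd t^2 − 13t + 42.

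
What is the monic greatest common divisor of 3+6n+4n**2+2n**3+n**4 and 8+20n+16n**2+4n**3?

1+2n+n**2

Apply the Euclidean algorithm:
  n**4+2n**3+4n**2+6n+3 = ((1/4)n−1/2)(4n**3+16n**2+20n+8) + (7n**2+14n+7)
  4n**3+16n**2+20n+8 = ((4/7)n+8/7)(7n**2+14n+7) + (0)
Last nonzero remainder: 7n**2+14n+7. Dividing through by 7 gives the monic gcd n**2+2n+1.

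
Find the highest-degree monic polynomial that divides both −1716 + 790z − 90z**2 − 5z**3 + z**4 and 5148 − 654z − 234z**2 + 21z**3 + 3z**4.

286 − 84z + z**2 + z**3

Euclidean algorithm in ℚ[z]:
  z**4 − 5z**3 − 90z**2 + 790z − 1716 = (1/3)(3z**4 + 21z**3 − 234z**2 − 654z + 5148) + (−12z**3 − 12z**2 + 1008z − 3432)
  3z**4 + 21z**3 − 234z**2 − 654z + 5148 = (−(1/4)z − 3/2)(−12z**3 − 12z**2 + 1008z − 3432) + (0)
Last nonzero remainder: −12z**3 − 12z**2 + 1008z − 3432. Dividing through by −12 gives the monic gcd z**3 + z**2 − 84z + 286.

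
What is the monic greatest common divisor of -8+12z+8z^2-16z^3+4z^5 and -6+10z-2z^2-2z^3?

Euclidean algorithm in ℚ[z]:
  4z^5-16z^3+8z^2+12z-8 = (-2z^2+2z-4)(-2z^3-2z^2+10z-6) + (-32z^2+64z-32)
  -2z^3-2z^2+10z-6 = ((1/16)z+3/16)(-32z^2+64z-32) + (0)
Last nonzero remainder: -32z^2+64z-32. Dividing through by -32 gives the monic gcd z^2-2z+1.

1-2z+z^2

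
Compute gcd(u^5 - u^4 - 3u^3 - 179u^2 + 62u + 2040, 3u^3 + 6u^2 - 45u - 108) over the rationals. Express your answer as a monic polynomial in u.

Repeated division with remainder:
  u^5 - u^4 - 3u^3 - 179u^2 + 62u + 2040 = ((1/3)u^2 - u + 6)(3u^3 + 6u^2 - 45u - 108) + (-224u^2 + 224u + 2688)
  3u^3 + 6u^2 - 45u - 108 = (-(3/224)u - 9/224)(-224u^2 + 224u + 2688) + (0)
Last nonzero remainder: -224u^2 + 224u + 2688. Dividing through by -224 gives the monic gcd u^2 - u - 12.

u^2 - u - 12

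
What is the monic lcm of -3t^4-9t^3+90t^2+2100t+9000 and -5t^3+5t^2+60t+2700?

Repeated division with remainder:
  -3t^4-9t^3+90t^2+2100t+9000 = ((3/5)t+12/5)(-5t^3+5t^2+60t+2700) + (42t^2+336t+2520)
  -5t^3+5t^2+60t+2700 = (-(5/42)t+15/14)(42t^2+336t+2520) + (0)
Last nonzero remainder: 42t^2+336t+2520. Dividing through by 42 gives the monic gcd t^2+8t+60.
Then lcm(f, g) = f·g / gcd(f, g); expanding and making the result monic gives the answer.

t^5-6t^4-57t^3-430t^2+3300t+27000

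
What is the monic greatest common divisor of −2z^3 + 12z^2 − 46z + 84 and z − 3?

z − 3

Repeated division with remainder:
  −2z^3 + 12z^2 − 46z + 84 = (−2z^2 + 6z − 28)(z − 3) + (0)
The last nonzero remainder z − 3 is already monic.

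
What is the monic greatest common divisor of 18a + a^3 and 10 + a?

1

Euclidean algorithm in ℚ[a]:
  a^3 + 18a = (a^2 - 10a + 118)(a + 10) + (-1180)
  a + 10 = (-(1/1180)a - 1/118)(-1180) + (0)
The last nonzero remainder is the constant -1180, so the polynomials are coprime and gcd = 1.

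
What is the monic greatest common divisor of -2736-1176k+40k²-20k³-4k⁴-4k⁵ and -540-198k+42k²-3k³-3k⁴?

By polynomial division,
  -4k⁵-4k⁴-20k³+40k²-1176k-2736 = ((4/3)k)(-3k⁴-3k³+42k²-198k-540) + (-76k³+304k²-456k-2736)
  -3k⁴-3k³+42k²-198k-540 = ((3/76)k+15/76)(-76k³+304k²-456k-2736) + (0)
Last nonzero remainder: -76k³+304k²-456k-2736. Dividing through by -76 gives the monic gcd k³-4k²+6k+36.

36+6k-4k²+k³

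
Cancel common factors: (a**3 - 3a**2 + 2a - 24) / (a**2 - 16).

Apply the Euclidean algorithm:
  a**3 - 3a**2 + 2a - 24 = (a - 3)(a**2 - 16) + (18a - 72)
  a**2 - 16 = ((1/18)a + 2/9)(18a - 72) + (0)
Last nonzero remainder: 18a - 72. Dividing through by 18 gives the monic gcd a - 4.
Cancel a - 4 from numerator and denominator to get the reduced form.

(a**2 + a + 6)/(a + 4)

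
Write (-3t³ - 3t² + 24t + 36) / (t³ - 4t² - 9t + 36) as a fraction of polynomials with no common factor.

(-3t² - 12t - 12)/(t² - t - 12)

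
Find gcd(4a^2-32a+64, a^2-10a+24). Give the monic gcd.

Apply the Euclidean algorithm:
  4a^2-32a+64 = (4)(a^2-10a+24) + (8a-32)
  a^2-10a+24 = ((1/8)a-3/4)(8a-32) + (0)
Last nonzero remainder: 8a-32. Dividing through by 8 gives the monic gcd a-4.

a-4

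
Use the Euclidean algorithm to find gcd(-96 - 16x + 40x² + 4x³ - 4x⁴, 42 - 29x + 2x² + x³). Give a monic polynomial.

By polynomial division,
  -4x⁴ + 4x³ + 40x² - 16x - 96 = (-4x + 12)(x³ + 2x² - 29x + 42) + (-100x² + 500x - 600)
  x³ + 2x² - 29x + 42 = (-(1/100)x - 7/100)(-100x² + 500x - 600) + (0)
Last nonzero remainder: -100x² + 500x - 600. Dividing through by -100 gives the monic gcd x² - 5x + 6.

6 - 5x + x²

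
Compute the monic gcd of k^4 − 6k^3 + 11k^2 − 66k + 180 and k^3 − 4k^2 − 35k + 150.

k − 5

Euclidean algorithm in ℚ[k]:
  k^4 − 6k^3 + 11k^2 − 66k + 180 = (k − 2)(k^3 − 4k^2 − 35k + 150) + (38k^2 − 286k + 480)
  k^3 − 4k^2 − 35k + 150 = ((1/38)k + 67/722)(38k^2 − 286k + 480) + (−(7614/361)k + 38070/361)
  38k^2 − 286k + 480 = (−(6859/3807)k + 5776/1269)(−(7614/361)k + 38070/361) + (0)
Last nonzero remainder: −(7614/361)k + 38070/361. Dividing through by −7614/361 gives the monic gcd k − 5.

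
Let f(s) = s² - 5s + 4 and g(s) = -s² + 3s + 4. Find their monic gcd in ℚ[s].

s - 4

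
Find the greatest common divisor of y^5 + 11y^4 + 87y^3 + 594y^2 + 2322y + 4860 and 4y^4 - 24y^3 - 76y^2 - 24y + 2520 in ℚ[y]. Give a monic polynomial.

Euclidean algorithm in ℚ[y]:
  y^5 + 11y^4 + 87y^3 + 594y^2 + 2322y + 4860 = ((1/4)y + 17/4)(4y^4 - 24y^3 - 76y^2 - 24y + 2520) + (208y^3 + 923y^2 + 1794y - 5850)
  4y^4 - 24y^3 - 76y^2 - 24y + 2520 = ((1/52)y - 167/832)(208y^3 + 923y^2 + 1794y - 5850) + ((4785/64)y^2 + (14355/32)y + 43065/32)
  208y^3 + 923y^2 + 1794y - 5850 = ((13312/4785)y - 4160/957)((4785/64)y^2 + (14355/32)y + 43065/32) + (0)
Last nonzero remainder: (4785/64)y^2 + (14355/32)y + 43065/32. Dividing through by 4785/64 gives the monic gcd y^2 + 6y + 18.

y^2 + 6y + 18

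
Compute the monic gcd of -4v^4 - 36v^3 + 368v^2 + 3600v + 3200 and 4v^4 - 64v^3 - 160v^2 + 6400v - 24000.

Euclidean algorithm in ℚ[v]:
  -4v^4 - 36v^3 + 368v^2 + 3600v + 3200 = (-1)(4v^4 - 64v^3 - 160v^2 + 6400v - 24000) + (-100v^3 + 208v^2 + 10000v - 20800)
  4v^4 - 64v^3 - 160v^2 + 6400v - 24000 = (-(1/25)v + 348/625)(-100v^3 + 208v^2 + 10000v - 20800) + ((77616/625)v^2 - 310464/25)
  -100v^3 + 208v^2 + 10000v - 20800 = (-(15625/19404)v + 8125/4851)((77616/625)v^2 - 310464/25) + (0)
Last nonzero remainder: (77616/625)v^2 - 310464/25. Dividing through by 77616/625 gives the monic gcd v^2 - 100.

v^2 - 100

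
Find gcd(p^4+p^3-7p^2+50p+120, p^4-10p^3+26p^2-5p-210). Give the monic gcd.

p^3-3p^2+5p+30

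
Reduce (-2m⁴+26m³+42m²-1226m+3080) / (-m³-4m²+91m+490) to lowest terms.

(2m³-40m²+238m-440)/(m²-3m-70)

Repeated division with remainder:
  -2m⁴+26m³+42m²-1226m+3080 = (2m-34)(-m³-4m²+91m+490) + (-276m²+888m+19740)
  -m³-4m²+91m+490 = ((1/276)m+83/3174)(-276m²+888m+19740) + (-(1980/529)m-13860/529)
  -276m²+888m+19740 = ((12167/165)m-24863/33)(-(1980/529)m-13860/529) + (0)
Last nonzero remainder: -(1980/529)m-13860/529. Dividing through by -1980/529 gives the monic gcd m+7.
Cancel m+7 from numerator and denominator to get the reduced form.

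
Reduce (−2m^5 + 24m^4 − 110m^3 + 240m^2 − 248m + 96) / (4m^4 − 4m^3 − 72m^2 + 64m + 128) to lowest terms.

(−m^3 + 6m^2 − 11m + 6)/(2m^2 + 10m + 8)

By polynomial division,
  −2m^5 + 24m^4 − 110m^3 + 240m^2 − 248m + 96 = (−(1/2)m + 11/2)(4m^4 − 4m^3 − 72m^2 + 64m + 128) + (−124m^3 + 668m^2 − 536m − 608)
  4m^4 − 4m^3 − 72m^2 + 64m + 128 = (−(1/31)m − 136/961)(−124m^3 + 668m^2 − 536m − 608) + ((5040/961)m^2 − (30240/961)m + 40320/961)
  −124m^3 + 668m^2 − 536m − 608 = (−(29791/1260)m − 18259/1260)((5040/961)m^2 − (30240/961)m + 40320/961) + (0)
Last nonzero remainder: (5040/961)m^2 − (30240/961)m + 40320/961. Dividing through by 5040/961 gives the monic gcd m^2 − 6m + 8.
Cancel m^2 − 6m + 8 from numerator and denominator to get the reduced form.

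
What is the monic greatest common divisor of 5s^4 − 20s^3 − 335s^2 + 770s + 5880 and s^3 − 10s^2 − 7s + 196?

s^3 − 10s^2 − 7s + 196

Euclidean algorithm in ℚ[s]:
  5s^4 − 20s^3 − 335s^2 + 770s + 5880 = (5s + 30)(s^3 − 10s^2 − 7s + 196) + (0)
The last nonzero remainder s^3 − 10s^2 − 7s + 196 is already monic.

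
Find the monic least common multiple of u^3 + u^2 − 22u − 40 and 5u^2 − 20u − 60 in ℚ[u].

u^4 − 5u^3 − 28u^2 + 92u + 240

By polynomial division,
  u^3 + u^2 − 22u − 40 = ((1/5)u + 1)(5u^2 − 20u − 60) + (10u + 20)
  5u^2 − 20u − 60 = ((1/2)u − 3)(10u + 20) + (0)
Last nonzero remainder: 10u + 20. Dividing through by 10 gives the monic gcd u + 2.
Then lcm(f, g) = f·g / gcd(f, g); expanding and making the result monic gives the answer.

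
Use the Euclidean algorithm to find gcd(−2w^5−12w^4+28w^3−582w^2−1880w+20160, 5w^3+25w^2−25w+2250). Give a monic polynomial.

Apply the Euclidean algorithm:
  −2w^5−12w^4+28w^3−582w^2−1880w+20160 = (−(2/5)w^2−(2/5)w+28/5)(5w^3+25w^2−25w+2250) + (168w^2−840w+7560)
  5w^3+25w^2−25w+2250 = ((5/168)w+25/84)(168w^2−840w+7560) + (0)
Last nonzero remainder: 168w^2−840w+7560. Dividing through by 168 gives the monic gcd w^2−5w+45.

w^2−5w+45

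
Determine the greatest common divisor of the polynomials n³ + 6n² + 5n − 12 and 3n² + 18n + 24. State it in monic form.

n + 4

Apply the Euclidean algorithm:
  n³ + 6n² + 5n − 12 = ((1/3)n)(3n² + 18n + 24) + (−3n − 12)
  3n² + 18n + 24 = (−n − 2)(−3n − 12) + (0)
Last nonzero remainder: −3n − 12. Dividing through by −3 gives the monic gcd n + 4.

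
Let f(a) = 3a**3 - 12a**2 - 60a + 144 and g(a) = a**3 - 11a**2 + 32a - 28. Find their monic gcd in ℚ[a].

Repeated division with remainder:
  3a**3 - 12a**2 - 60a + 144 = (3)(a**3 - 11a**2 + 32a - 28) + (21a**2 - 156a + 228)
  a**3 - 11a**2 + 32a - 28 = ((1/21)a - 25/147)(21a**2 - 156a + 228) + (-(264/49)a + 528/49)
  21a**2 - 156a + 228 = (-(343/88)a + 931/44)(-(264/49)a + 528/49) + (0)
Last nonzero remainder: -(264/49)a + 528/49. Dividing through by -264/49 gives the monic gcd a - 2.

a - 2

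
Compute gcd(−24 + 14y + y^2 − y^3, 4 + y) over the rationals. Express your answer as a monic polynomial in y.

4 + y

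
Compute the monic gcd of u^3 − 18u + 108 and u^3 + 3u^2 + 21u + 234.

u + 6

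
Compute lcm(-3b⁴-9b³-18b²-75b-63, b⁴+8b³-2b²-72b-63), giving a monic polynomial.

b⁶+7b⁵-3b⁴-14b³-5b²-441b-441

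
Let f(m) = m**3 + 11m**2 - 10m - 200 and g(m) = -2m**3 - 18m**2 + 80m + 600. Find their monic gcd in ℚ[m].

m**2 + 15m + 50

Apply the Euclidean algorithm:
  m**3 + 11m**2 - 10m - 200 = (-1/2)(-2m**3 - 18m**2 + 80m + 600) + (2m**2 + 30m + 100)
  -2m**3 - 18m**2 + 80m + 600 = (-m + 6)(2m**2 + 30m + 100) + (0)
Last nonzero remainder: 2m**2 + 30m + 100. Dividing through by 2 gives the monic gcd m**2 + 15m + 50.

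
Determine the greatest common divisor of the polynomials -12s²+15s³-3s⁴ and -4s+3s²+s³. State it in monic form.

-s+s²

Apply the Euclidean algorithm:
  -3s⁴+15s³-12s² = (-3s+24)(s³+3s²-4s) + (-96s²+96s)
  s³+3s²-4s = (-(1/96)s-1/24)(-96s²+96s) + (0)
Last nonzero remainder: -96s²+96s. Dividing through by -96 gives the monic gcd s²-s.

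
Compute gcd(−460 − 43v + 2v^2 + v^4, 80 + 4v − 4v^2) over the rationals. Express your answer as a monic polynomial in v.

−20 − v + v^2

Repeated division with remainder:
  v^4 + 2v^2 − 43v − 460 = (−(1/4)v^2 − (1/4)v − 23/4)(−4v^2 + 4v + 80) + (0)
Last nonzero remainder: −4v^2 + 4v + 80. Dividing through by −4 gives the monic gcd v^2 − v − 20.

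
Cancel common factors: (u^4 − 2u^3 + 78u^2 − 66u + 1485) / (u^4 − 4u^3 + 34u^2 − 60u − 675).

(u^2 + 33)/(u^2 − 2u − 15)

Euclidean algorithm in ℚ[u]:
  u^4 − 2u^3 + 78u^2 − 66u + 1485 = (u^4 − 4u^3 + 34u^2 − 60u − 675) + (2u^3 + 44u^2 − 6u + 2160)
  u^4 − 4u^3 + 34u^2 − 60u − 675 = ((1/2)u − 13)(2u^3 + 44u^2 − 6u + 2160) + (609u^2 − 1218u + 27405)
  2u^3 + 44u^2 − 6u + 2160 = ((2/609)u + 16/203)(609u^2 − 1218u + 27405) + (0)
Last nonzero remainder: 609u^2 − 1218u + 27405. Dividing through by 609 gives the monic gcd u^2 − 2u + 45.
Cancel u^2 − 2u + 45 from numerator and denominator to get the reduced form.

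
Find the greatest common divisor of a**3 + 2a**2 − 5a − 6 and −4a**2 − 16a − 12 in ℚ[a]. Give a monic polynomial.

Repeated division with remainder:
  a**3 + 2a**2 − 5a − 6 = (−(1/4)a + 1/2)(−4a**2 − 16a − 12) + (0)
Last nonzero remainder: −4a**2 − 16a − 12. Dividing through by −4 gives the monic gcd a**2 + 4a + 3.

a**2 + 4a + 3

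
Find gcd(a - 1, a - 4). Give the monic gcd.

Euclidean algorithm in ℚ[a]:
  a - 1 = (a - 4) + (3)
  a - 4 = ((1/3)a - 4/3)(3) + (0)
The last nonzero remainder is the constant 3, so the polynomials are coprime and gcd = 1.

1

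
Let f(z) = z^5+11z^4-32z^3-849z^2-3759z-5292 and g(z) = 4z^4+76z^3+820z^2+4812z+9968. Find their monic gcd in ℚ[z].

Euclidean algorithm in ℚ[z]:
  z^5+11z^4-32z^3-849z^2-3759z-5292 = ((1/4)z-2)(4z^4+76z^3+820z^2+4812z+9968) + (-85z^3-412z^2+3373z+14644)
  4z^4+76z^3+820z^2+4812z+9968 = (-(4/85)z-4812/7225)(-85z^3-412z^2+3373z+14644) + ((5088776/7225)z^2+(55976536/7225)z+142485728/7225)
  -85z^3-412z^2+3373z+14644 = (-(614125/5088776)z+3778675/5088776)((5088776/7225)z^2+(55976536/7225)z+142485728/7225) + (0)
Last nonzero remainder: (5088776/7225)z^2+(55976536/7225)z+142485728/7225. Dividing through by 5088776/7225 gives the monic gcd z^2+11z+28.

z^2+11z+28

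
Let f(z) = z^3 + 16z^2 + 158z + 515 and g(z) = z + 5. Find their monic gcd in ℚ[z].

Repeated division with remainder:
  z^3 + 16z^2 + 158z + 515 = (z^2 + 11z + 103)(z + 5) + (0)
The last nonzero remainder z + 5 is already monic.

z + 5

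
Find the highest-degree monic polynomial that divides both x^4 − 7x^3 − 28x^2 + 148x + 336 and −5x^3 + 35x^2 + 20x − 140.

x^2 − 5x − 14

Apply the Euclidean algorithm:
  x^4 − 7x^3 − 28x^2 + 148x + 336 = (−(1/5)x)(−5x^3 + 35x^2 + 20x − 140) + (−24x^2 + 120x + 336)
  −5x^3 + 35x^2 + 20x − 140 = ((5/24)x − 5/12)(−24x^2 + 120x + 336) + (0)
Last nonzero remainder: −24x^2 + 120x + 336. Dividing through by −24 gives the monic gcd x^2 − 5x − 14.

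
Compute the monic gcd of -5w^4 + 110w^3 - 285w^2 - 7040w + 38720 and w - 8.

Repeated division with remainder:
  -5w^4 + 110w^3 - 285w^2 - 7040w + 38720 = (-5w^3 + 70w^2 + 275w - 4840)(w - 8) + (0)
The last nonzero remainder w - 8 is already monic.

w - 8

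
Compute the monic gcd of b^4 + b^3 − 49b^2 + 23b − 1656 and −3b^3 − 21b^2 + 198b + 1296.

By polynomial division,
  b^4 + b^3 − 49b^2 + 23b − 1656 = (−(1/3)b + 2)(−3b^3 − 21b^2 + 198b + 1296) + (59b^2 + 59b − 4248)
  −3b^3 − 21b^2 + 198b + 1296 = (−(3/59)b − 18/59)(59b^2 + 59b − 4248) + (0)
Last nonzero remainder: 59b^2 + 59b − 4248. Dividing through by 59 gives the monic gcd b^2 + b − 72.

b^2 + b − 72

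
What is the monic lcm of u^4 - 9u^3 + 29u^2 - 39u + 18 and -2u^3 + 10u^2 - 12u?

u^5 - 9u^4 + 29u^3 - 39u^2 + 18u

Euclidean algorithm in ℚ[u]:
  u^4 - 9u^3 + 29u^2 - 39u + 18 = (-(1/2)u + 2)(-2u^3 + 10u^2 - 12u) + (3u^2 - 15u + 18)
  -2u^3 + 10u^2 - 12u = (-(2/3)u)(3u^2 - 15u + 18) + (0)
Last nonzero remainder: 3u^2 - 15u + 18. Dividing through by 3 gives the monic gcd u^2 - 5u + 6.
Then lcm(f, g) = f·g / gcd(f, g); expanding and making the result monic gives the answer.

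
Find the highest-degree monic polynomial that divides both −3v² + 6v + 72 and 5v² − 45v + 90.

Euclidean algorithm in ℚ[v]:
  −3v² + 6v + 72 = (−3/5)(5v² − 45v + 90) + (−21v + 126)
  5v² − 45v + 90 = (−(5/21)v + 5/7)(−21v + 126) + (0)
Last nonzero remainder: −21v + 126. Dividing through by −21 gives the monic gcd v − 6.

v − 6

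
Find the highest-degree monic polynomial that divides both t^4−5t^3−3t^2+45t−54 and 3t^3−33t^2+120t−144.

t−3

By polynomial division,
  t^4−5t^3−3t^2+45t−54 = ((1/3)t+2)(3t^3−33t^2+120t−144) + (23t^2−147t+234)
  3t^3−33t^2+120t−144 = ((3/23)t−318/529)(23t^2−147t+234) + ((588/529)t−1764/529)
  23t^2−147t+234 = ((12167/588)t−6877/98)((588/529)t−1764/529) + (0)
Last nonzero remainder: (588/529)t−1764/529. Dividing through by 588/529 gives the monic gcd t−3.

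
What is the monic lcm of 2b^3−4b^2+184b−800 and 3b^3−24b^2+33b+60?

b^5−6b^4+95b^3−758b^2+1140b+2000

Apply the Euclidean algorithm:
  2b^3−4b^2+184b−800 = (2/3)(3b^3−24b^2+33b+60) + (12b^2+162b−840)
  3b^3−24b^2+33b+60 = ((1/4)b−43/8)(12b^2+162b−840) + ((4455/4)b−4455)
  12b^2+162b−840 = ((16/1485)b+56/297)((4455/4)b−4455) + (0)
Last nonzero remainder: (4455/4)b−4455. Dividing through by 4455/4 gives the monic gcd b−4.
Then lcm(f, g) = f·g / gcd(f, g); expanding and making the result monic gives the answer.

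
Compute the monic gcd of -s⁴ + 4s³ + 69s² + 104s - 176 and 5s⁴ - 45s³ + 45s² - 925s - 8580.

s² - 7s - 44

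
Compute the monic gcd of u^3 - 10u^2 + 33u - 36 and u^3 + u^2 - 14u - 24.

u - 4

Euclidean algorithm in ℚ[u]:
  u^3 - 10u^2 + 33u - 36 = (u^3 + u^2 - 14u - 24) + (-11u^2 + 47u - 12)
  u^3 + u^2 - 14u - 24 = (-(1/11)u - 58/121)(-11u^2 + 47u - 12) + ((900/121)u - 3600/121)
  -11u^2 + 47u - 12 = (-(1331/900)u + 121/300)((900/121)u - 3600/121) + (0)
Last nonzero remainder: (900/121)u - 3600/121. Dividing through by 900/121 gives the monic gcd u - 4.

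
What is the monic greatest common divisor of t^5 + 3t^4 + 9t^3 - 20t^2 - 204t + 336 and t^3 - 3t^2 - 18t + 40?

Apply the Euclidean algorithm:
  t^5 + 3t^4 + 9t^3 - 20t^2 - 204t + 336 = (t^2 + 6t + 45)(t^3 - 3t^2 - 18t + 40) + (183t^2 + 366t - 1464)
  t^3 - 3t^2 - 18t + 40 = ((1/183)t - 5/183)(183t^2 + 366t - 1464) + (0)
Last nonzero remainder: 183t^2 + 366t - 1464. Dividing through by 183 gives the monic gcd t^2 + 2t - 8.

t^2 + 2t - 8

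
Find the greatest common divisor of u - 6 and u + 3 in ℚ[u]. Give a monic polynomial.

1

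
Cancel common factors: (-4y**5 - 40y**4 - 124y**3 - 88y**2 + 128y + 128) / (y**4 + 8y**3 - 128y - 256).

By polynomial division,
  -4y**5 - 40y**4 - 124y**3 - 88y**2 + 128y + 128 = (-4y - 8)(y**4 + 8y**3 - 128y - 256) + (-60y**3 - 600y**2 - 1920y - 1920)
  y**4 + 8y**3 - 128y - 256 = (-(1/60)y + 1/30)(-60y**3 - 600y**2 - 1920y - 1920) + (-12y**2 - 96y - 192)
  -60y**3 - 600y**2 - 1920y - 1920 = (5y + 10)(-12y**2 - 96y - 192) + (0)
Last nonzero remainder: -12y**2 - 96y - 192. Dividing through by -12 gives the monic gcd y**2 + 8y + 16.
Cancel y**2 + 8y + 16 from numerator and denominator to get the reduced form.

(-4y**3 - 8y**2 + 4y + 8)/(y**2 - 16)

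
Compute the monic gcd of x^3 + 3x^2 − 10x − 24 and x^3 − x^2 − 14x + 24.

x^2 + x − 12

Apply the Euclidean algorithm:
  x^3 + 3x^2 − 10x − 24 = (x^3 − x^2 − 14x + 24) + (4x^2 + 4x − 48)
  x^3 − x^2 − 14x + 24 = ((1/4)x − 1/2)(4x^2 + 4x − 48) + (0)
Last nonzero remainder: 4x^2 + 4x − 48. Dividing through by 4 gives the monic gcd x^2 + x − 12.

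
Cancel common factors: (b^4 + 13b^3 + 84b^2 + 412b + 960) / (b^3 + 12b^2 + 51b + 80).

(b^3 + 8b^2 + 44b + 192)/(b^2 + 7b + 16)

Apply the Euclidean algorithm:
  b^4 + 13b^3 + 84b^2 + 412b + 960 = (b + 1)(b^3 + 12b^2 + 51b + 80) + (21b^2 + 281b + 880)
  b^3 + 12b^2 + 51b + 80 = ((1/21)b − 29/441)(21b^2 + 281b + 880) + ((12160/441)b + 60800/441)
  21b^2 + 281b + 880 = ((9261/12160)b + 4851/760)((12160/441)b + 60800/441) + (0)
Last nonzero remainder: (12160/441)b + 60800/441. Dividing through by 12160/441 gives the monic gcd b + 5.
Cancel b + 5 from numerator and denominator to get the reduced form.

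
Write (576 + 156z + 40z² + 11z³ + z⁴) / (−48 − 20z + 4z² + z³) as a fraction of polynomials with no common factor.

(96 + 10z + 5z² + z³)/(−8 − 2z + z²)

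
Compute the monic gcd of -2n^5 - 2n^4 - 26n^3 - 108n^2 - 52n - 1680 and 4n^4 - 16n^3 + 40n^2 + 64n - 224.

Apply the Euclidean algorithm:
  -2n^5 - 2n^4 - 26n^3 - 108n^2 - 52n - 1680 = (-(1/2)n - 5/2)(4n^4 - 16n^3 + 40n^2 + 64n - 224) + (-46n^3 + 24n^2 - 4n - 2240)
  4n^4 - 16n^3 + 40n^2 + 64n - 224 = (-(2/23)n + 160/529)(-46n^3 + 24n^2 - 4n - 2240) + ((17136/529)n^2 - (68544/529)n + 239904/529)
  -46n^3 + 24n^2 - 4n - 2240 = (-(12167/8568)n - 5290/1071)((17136/529)n^2 - (68544/529)n + 239904/529) + (0)
Last nonzero remainder: (17136/529)n^2 - (68544/529)n + 239904/529. Dividing through by 17136/529 gives the monic gcd n^2 - 4n + 14.

n^2 - 4n + 14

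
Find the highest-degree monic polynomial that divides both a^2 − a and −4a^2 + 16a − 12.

a − 1

By polynomial division,
  a^2 − a = (−1/4)(−4a^2 + 16a − 12) + (3a − 3)
  −4a^2 + 16a − 12 = (−(4/3)a + 4)(3a − 3) + (0)
Last nonzero remainder: 3a − 3. Dividing through by 3 gives the monic gcd a − 1.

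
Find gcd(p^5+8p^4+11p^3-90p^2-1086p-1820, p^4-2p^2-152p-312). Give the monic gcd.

Apply the Euclidean algorithm:
  p^5+8p^4+11p^3-90p^2-1086p-1820 = (p+8)(p^4-2p^2-152p-312) + (13p^3+78p^2+442p+676)
  p^4-2p^2-152p-312 = ((1/13)p-6/13)(13p^3+78p^2+442p+676) + (0)
Last nonzero remainder: 13p^3+78p^2+442p+676. Dividing through by 13 gives the monic gcd p^3+6p^2+34p+52.

p^3+6p^2+34p+52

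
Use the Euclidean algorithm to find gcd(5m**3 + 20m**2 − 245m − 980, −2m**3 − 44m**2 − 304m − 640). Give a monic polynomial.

m + 4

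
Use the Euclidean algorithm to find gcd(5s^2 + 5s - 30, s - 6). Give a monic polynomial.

By polynomial division,
  5s^2 + 5s - 30 = (5s + 35)(s - 6) + (180)
  s - 6 = ((1/180)s - 1/30)(180) + (0)
The last nonzero remainder is the constant 180, so the polynomials are coprime and gcd = 1.

1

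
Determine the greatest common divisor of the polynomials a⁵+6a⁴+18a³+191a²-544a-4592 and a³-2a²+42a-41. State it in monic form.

a²-a+41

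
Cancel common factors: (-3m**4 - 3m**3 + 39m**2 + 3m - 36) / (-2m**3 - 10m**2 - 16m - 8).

By polynomial division,
  -3m**4 - 3m**3 + 39m**2 + 3m - 36 = ((3/2)m - 6)(-2m**3 - 10m**2 - 16m - 8) + (3m**2 - 81m - 84)
  -2m**3 - 10m**2 - 16m - 8 = (-(2/3)m - 64/3)(3m**2 - 81m - 84) + (-1800m - 1800)
  3m**2 - 81m - 84 = (-(1/600)m + 7/150)(-1800m - 1800) + (0)
Last nonzero remainder: -1800m - 1800. Dividing through by -1800 gives the monic gcd m + 1.
Cancel m + 1 from numerator and denominator to get the reduced form.

(3m**3 - 39m + 36)/(2m**2 + 8m + 8)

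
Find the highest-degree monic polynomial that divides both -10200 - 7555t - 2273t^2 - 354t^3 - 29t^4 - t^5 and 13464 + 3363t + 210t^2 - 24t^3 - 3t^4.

By polynomial division,
  -t^5 - 29t^4 - 354t^3 - 2273t^2 - 7555t - 10200 = ((1/3)t + 7)(-3t^4 - 24t^3 + 210t^2 + 3363t + 13464) + (-256t^3 - 4864t^2 - 35584t - 104448)
  -3t^4 - 24t^3 + 210t^2 + 3363t + 13464 = ((3/256)t - 33/256)(-256t^3 - 4864t^2 - 35584t - 104448) + (0)
Last nonzero remainder: -256t^3 - 4864t^2 - 35584t - 104448. Dividing through by -256 gives the monic gcd t^3 + 19t^2 + 139t + 408.

408 + 139t + 19t^2 + t^3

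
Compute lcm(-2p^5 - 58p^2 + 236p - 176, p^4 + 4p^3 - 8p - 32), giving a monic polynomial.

p^7 + 2p^6 + 4p^5 + 29p^4 - 60p^3 - 32p^2 - 296p + 352

Apply the Euclidean algorithm:
  -2p^5 - 58p^2 + 236p - 176 = (-2p + 8)(p^4 + 4p^3 - 8p - 32) + (-32p^3 - 74p^2 + 236p + 80)
  p^4 + 4p^3 - 8p - 32 = (-(1/32)p - 27/512)(-32p^3 - 74p^2 + 236p + 80) + ((889/256)p^2 + (889/128)p - 889/32)
  -32p^3 - 74p^2 + 236p + 80 = (-(8192/889)p - 2560/889)((889/256)p^2 + (889/128)p - 889/32) + (0)
Last nonzero remainder: (889/256)p^2 + (889/128)p - 889/32. Dividing through by 889/256 gives the monic gcd p^2 + 2p - 8.
Then lcm(f, g) = f·g / gcd(f, g); expanding and making the result monic gives the answer.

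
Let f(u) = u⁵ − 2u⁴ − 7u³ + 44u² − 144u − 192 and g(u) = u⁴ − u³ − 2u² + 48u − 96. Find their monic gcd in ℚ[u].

Euclidean algorithm in ℚ[u]:
  u⁵ − 2u⁴ − 7u³ + 44u² − 144u − 192 = (u − 1)(u⁴ − u³ − 2u² + 48u − 96) + (−6u³ − 6u² − 288)
  u⁴ − u³ − 2u² + 48u − 96 = (−(1/6)u + 1/3)(−6u³ − 6u² − 288) + (0)
Last nonzero remainder: −6u³ − 6u² − 288. Dividing through by −6 gives the monic gcd u³ + u² + 48.

u³ + u² + 48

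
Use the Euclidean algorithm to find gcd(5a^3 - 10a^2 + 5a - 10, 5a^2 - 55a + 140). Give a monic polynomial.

1

By polynomial division,
  5a^3 - 10a^2 + 5a - 10 = (a + 9)(5a^2 - 55a + 140) + (360a - 1270)
  5a^2 - 55a + 140 = ((1/72)a - 269/2592)(360a - 1270) + (10625/1296)
  360a - 1270 = ((93312/2125)a - 329184/2125)(10625/1296) + (0)
The last nonzero remainder is the constant 10625/1296, so the polynomials are coprime and gcd = 1.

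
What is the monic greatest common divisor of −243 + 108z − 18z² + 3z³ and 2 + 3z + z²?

By polynomial division,
  3z³ − 18z² + 108z − 243 = (3z − 27)(z² + 3z + 2) + (183z − 189)
  z² + 3z + 2 = ((1/183)z + 82/3721)(183z − 189) + (22940/3721)
  183z − 189 = ((680943/22940)z − 703269/22940)(22940/3721) + (0)
The last nonzero remainder is the constant 22940/3721, so the polynomials are coprime and gcd = 1.

1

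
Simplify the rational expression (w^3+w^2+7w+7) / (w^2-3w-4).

(w^2+7)/(w-4)

Apply the Euclidean algorithm:
  w^3+w^2+7w+7 = (w+4)(w^2-3w-4) + (23w+23)
  w^2-3w-4 = ((1/23)w-4/23)(23w+23) + (0)
Last nonzero remainder: 23w+23. Dividing through by 23 gives the monic gcd w+1.
Cancel w+1 from numerator and denominator to get the reduced form.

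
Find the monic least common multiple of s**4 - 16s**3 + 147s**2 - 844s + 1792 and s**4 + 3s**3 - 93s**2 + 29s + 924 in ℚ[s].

Repeated division with remainder:
  s**4 - 16s**3 + 147s**2 - 844s + 1792 = (s**4 + 3s**3 - 93s**2 + 29s + 924) + (-19s**3 + 240s**2 - 873s + 868)
  s**4 + 3s**3 - 93s**2 + 29s + 924 = (-(1/19)s - 297/361)(-19s**3 + 240s**2 - 873s + 868) + ((21120/361)s**2 - (232320/361)s + 591360/361)
  -19s**3 + 240s**2 - 873s + 868 = (-(6859/21120)s + 11191/21120)((21120/361)s**2 - (232320/361)s + 591360/361) + (0)
Last nonzero remainder: (21120/361)s**2 - (232320/361)s + 591360/361. Dividing through by 21120/361 gives the monic gcd s**2 - 11s + 28.
Then lcm(f, g) = f·g / gcd(f, g); expanding and making the result monic gives the answer.

s**6 - 2s**5 - 44s**4 + 686s**3 - 5173s**2 - 2764s + 59136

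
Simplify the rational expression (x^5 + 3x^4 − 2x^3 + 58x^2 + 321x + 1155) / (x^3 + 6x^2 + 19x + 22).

(x^3 − x^2 − 9x + 105)/(x + 2)

Repeated division with remainder:
  x^5 + 3x^4 − 2x^3 + 58x^2 + 321x + 1155 = (x^2 − 3x − 3)(x^3 + 6x^2 + 19x + 22) + (111x^2 + 444x + 1221)
  x^3 + 6x^2 + 19x + 22 = ((1/111)x + 2/111)(111x^2 + 444x + 1221) + (0)
Last nonzero remainder: 111x^2 + 444x + 1221. Dividing through by 111 gives the monic gcd x^2 + 4x + 11.
Cancel x^2 + 4x + 11 from numerator and denominator to get the reduced form.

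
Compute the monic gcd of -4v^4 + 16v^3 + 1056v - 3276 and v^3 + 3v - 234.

v^2 + 6v + 39

Repeated division with remainder:
  -4v^4 + 16v^3 + 1056v - 3276 = (-4v + 16)(v^3 + 3v - 234) + (12v^2 + 72v + 468)
  v^3 + 3v - 234 = ((1/12)v - 1/2)(12v^2 + 72v + 468) + (0)
Last nonzero remainder: 12v^2 + 72v + 468. Dividing through by 12 gives the monic gcd v^2 + 6v + 39.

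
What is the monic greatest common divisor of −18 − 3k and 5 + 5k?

1

Apply the Euclidean algorithm:
  −3k − 18 = (−3/5)(5k + 5) + (−15)
  5k + 5 = (−(1/3)k − 1/3)(−15) + (0)
The last nonzero remainder is the constant −15, so the polynomials are coprime and gcd = 1.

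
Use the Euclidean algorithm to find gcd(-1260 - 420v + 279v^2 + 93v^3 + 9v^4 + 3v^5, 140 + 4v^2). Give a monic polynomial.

35 + v^2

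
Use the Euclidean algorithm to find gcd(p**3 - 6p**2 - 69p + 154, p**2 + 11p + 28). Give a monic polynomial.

p + 7

By polynomial division,
  p**3 - 6p**2 - 69p + 154 = (p - 17)(p**2 + 11p + 28) + (90p + 630)
  p**2 + 11p + 28 = ((1/90)p + 2/45)(90p + 630) + (0)
Last nonzero remainder: 90p + 630. Dividing through by 90 gives the monic gcd p + 7.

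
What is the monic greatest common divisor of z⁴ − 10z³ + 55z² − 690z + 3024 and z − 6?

z − 6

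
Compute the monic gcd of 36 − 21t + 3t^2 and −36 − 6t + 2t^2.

1

Apply the Euclidean algorithm:
  3t^2 − 21t + 36 = (3/2)(2t^2 − 6t − 36) + (−12t + 90)
  2t^2 − 6t − 36 = (−(1/6)t − 3/4)(−12t + 90) + (63/2)
  −12t + 90 = (−(8/21)t + 20/7)(63/2) + (0)
The last nonzero remainder is the constant 63/2, so the polynomials are coprime and gcd = 1.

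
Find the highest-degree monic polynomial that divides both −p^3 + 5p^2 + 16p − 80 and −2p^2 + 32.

By polynomial division,
  −p^3 + 5p^2 + 16p − 80 = ((1/2)p − 5/2)(−2p^2 + 32) + (0)
Last nonzero remainder: −2p^2 + 32. Dividing through by −2 gives the monic gcd p^2 − 16.

p^2 − 16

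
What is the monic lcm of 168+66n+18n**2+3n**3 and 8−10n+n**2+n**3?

112−124n+2n**2+6n**3+3n**4+n**5

By polynomial division,
  3n**3+18n**2+66n+168 = (3)(n**3+n**2−10n+8) + (15n**2+96n+144)
  n**3+n**2−10n+8 = ((1/15)n−9/25)(15n**2+96n+144) + ((374/25)n+1496/25)
  15n**2+96n+144 = ((375/374)n+450/187)((374/25)n+1496/25) + (0)
Last nonzero remainder: (374/25)n+1496/25. Dividing through by 374/25 gives the monic gcd n+4.
Then lcm(f, g) = f·g / gcd(f, g); expanding and making the result monic gives the answer.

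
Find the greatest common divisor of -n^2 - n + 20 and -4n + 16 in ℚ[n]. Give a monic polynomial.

By polynomial division,
  -n^2 - n + 20 = ((1/4)n + 5/4)(-4n + 16) + (0)
Last nonzero remainder: -4n + 16. Dividing through by -4 gives the monic gcd n - 4.

n - 4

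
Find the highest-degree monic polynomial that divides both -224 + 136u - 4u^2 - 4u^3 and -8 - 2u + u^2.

Apply the Euclidean algorithm:
  -4u^3 - 4u^2 + 136u - 224 = (-4u - 12)(u^2 - 2u - 8) + (80u - 320)
  u^2 - 2u - 8 = ((1/80)u + 1/40)(80u - 320) + (0)
Last nonzero remainder: 80u - 320. Dividing through by 80 gives the monic gcd u - 4.

-4 + u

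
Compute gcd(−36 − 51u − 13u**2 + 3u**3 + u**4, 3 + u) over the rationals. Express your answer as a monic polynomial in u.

Apply the Euclidean algorithm:
  u**4 + 3u**3 − 13u**2 − 51u − 36 = (u**3 − 13u − 12)(u + 3) + (0)
The last nonzero remainder u + 3 is already monic.

3 + u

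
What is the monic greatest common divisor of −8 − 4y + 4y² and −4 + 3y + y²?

Apply the Euclidean algorithm:
  4y² − 4y − 8 = (4)(y² + 3y − 4) + (−16y + 8)
  y² + 3y − 4 = (−(1/16)y − 7/32)(−16y + 8) + (−9/4)
  −16y + 8 = ((64/9)y − 32/9)(−9/4) + (0)
The last nonzero remainder is the constant −9/4, so the polynomials are coprime and gcd = 1.

1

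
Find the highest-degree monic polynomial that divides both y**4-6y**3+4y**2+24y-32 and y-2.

By polynomial division,
  y**4-6y**3+4y**2+24y-32 = (y**3-4y**2-4y+16)(y-2) + (0)
The last nonzero remainder y-2 is already monic.

y-2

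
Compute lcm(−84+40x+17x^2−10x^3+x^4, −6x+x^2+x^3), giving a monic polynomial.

Apply the Euclidean algorithm:
  x^4−10x^3+17x^2+40x−84 = (x−11)(x^3+x^2−6x) + (34x^2−26x−84)
  x^3+x^2−6x = ((1/34)x+15/289)(34x^2−26x−84) + (−(630/289)x+1260/289)
  34x^2−26x−84 = (−(4913/315)x−289/15)(−(630/289)x+1260/289) + (0)
Last nonzero remainder: −(630/289)x+1260/289. Dividing through by −630/289 gives the monic gcd x−2.
Then lcm(f, g) = f·g / gcd(f, g); expanding and making the result monic gives the answer.

−252x+36x^2+91x^3−13x^4−7x^5+x^6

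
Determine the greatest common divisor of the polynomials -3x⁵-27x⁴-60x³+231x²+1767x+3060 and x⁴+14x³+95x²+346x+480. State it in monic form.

x²+8x+15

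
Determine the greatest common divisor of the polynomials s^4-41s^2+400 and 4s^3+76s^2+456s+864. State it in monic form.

s+4

Apply the Euclidean algorithm:
  s^4-41s^2+400 = ((1/4)s-19/4)(4s^3+76s^2+456s+864) + (206s^2+1950s+4504)
  4s^3+76s^2+456s+864 = ((2/103)s+1964/10609)(206s^2+1950s+4504) + ((80080/10609)s+320320/10609)
  206s^2+1950s+4504 = ((1092727/40040)s+5972867/40040)((80080/10609)s+320320/10609) + (0)
Last nonzero remainder: (80080/10609)s+320320/10609. Dividing through by 80080/10609 gives the monic gcd s+4.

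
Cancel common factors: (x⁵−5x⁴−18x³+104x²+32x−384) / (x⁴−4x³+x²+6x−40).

By polynomial division,
  x⁵−5x⁴−18x³+104x²+32x−384 = (x−1)(x⁴−4x³+x²+6x−40) + (−23x³+99x²+78x−424)
  x⁴−4x³+x²+6x−40 = (−(1/23)x−7/529)(−23x³+99x²+78x−424) + ((3016/529)x²−(6032/529)x−24128/529)
  −23x³+99x²+78x−424 = (−(12167/3016)x+28037/3016)((3016/529)x²−(6032/529)x−24128/529) + (0)
Last nonzero remainder: (3016/529)x²−(6032/529)x−24128/529. Dividing through by 3016/529 gives the monic gcd x²−2x−8.
Cancel x²−2x−8 from numerator and denominator to get the reduced form.

(x³−3x²−16x+48)/(x²−2x+5)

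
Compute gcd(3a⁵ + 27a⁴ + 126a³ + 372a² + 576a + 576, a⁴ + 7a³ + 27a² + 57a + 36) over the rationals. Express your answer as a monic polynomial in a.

a² + 3a + 12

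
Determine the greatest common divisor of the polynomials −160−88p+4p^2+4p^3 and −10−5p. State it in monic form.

Euclidean algorithm in ℚ[p]:
  4p^3+4p^2−88p−160 = (−(4/5)p^2+(4/5)p+16)(−5p−10) + (0)
Last nonzero remainder: −5p−10. Dividing through by −5 gives the monic gcd p+2.

2+p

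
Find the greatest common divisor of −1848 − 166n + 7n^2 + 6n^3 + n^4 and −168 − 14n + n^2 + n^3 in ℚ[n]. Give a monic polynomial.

Apply the Euclidean algorithm:
  n^4 + 6n^3 + 7n^2 − 166n − 1848 = (n + 5)(n^3 + n^2 − 14n − 168) + (16n^2 + 72n − 1008)
  n^3 + n^2 − 14n − 168 = ((1/16)n − 7/32)(16n^2 + 72n − 1008) + ((259/4)n − 777/2)
  16n^2 + 72n − 1008 = ((64/259)n + 96/37)((259/4)n − 777/2) + (0)
Last nonzero remainder: (259/4)n − 777/2. Dividing through by 259/4 gives the monic gcd n − 6.

−6 + n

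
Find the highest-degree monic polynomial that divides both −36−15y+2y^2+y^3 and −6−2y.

Euclidean algorithm in ℚ[y]:
  y^3+2y^2−15y−36 = (−(1/2)y^2+(1/2)y+6)(−2y−6) + (0)
Last nonzero remainder: −2y−6. Dividing through by −2 gives the monic gcd y+3.

3+y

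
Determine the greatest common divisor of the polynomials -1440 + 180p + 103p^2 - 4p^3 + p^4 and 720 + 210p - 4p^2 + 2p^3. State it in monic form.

120 - 5p + p^2

By polynomial division,
  p^4 - 4p^3 + 103p^2 + 180p - 1440 = ((1/2)p - 1)(2p^3 - 4p^2 + 210p + 720) + (-6p^2 + 30p - 720)
  2p^3 - 4p^2 + 210p + 720 = (-(1/3)p - 1)(-6p^2 + 30p - 720) + (0)
Last nonzero remainder: -6p^2 + 30p - 720. Dividing through by -6 gives the monic gcd p^2 - 5p + 120.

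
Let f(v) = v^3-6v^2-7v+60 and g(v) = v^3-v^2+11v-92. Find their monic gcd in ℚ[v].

Euclidean algorithm in ℚ[v]:
  v^3-6v^2-7v+60 = (v^3-v^2+11v-92) + (-5v^2-18v+152)
  v^3-v^2+11v-92 = (-(1/5)v+23/25)(-5v^2-18v+152) + ((1449/25)v-5796/25)
  -5v^2-18v+152 = (-(125/1449)v-950/1449)((1449/25)v-5796/25) + (0)
Last nonzero remainder: (1449/25)v-5796/25. Dividing through by 1449/25 gives the monic gcd v-4.

v-4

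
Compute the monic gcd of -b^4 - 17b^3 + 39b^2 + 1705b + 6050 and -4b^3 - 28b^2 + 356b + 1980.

b^2 + 16b + 55

Repeated division with remainder:
  -b^4 - 17b^3 + 39b^2 + 1705b + 6050 = ((1/4)b + 5/2)(-4b^3 - 28b^2 + 356b + 1980) + (20b^2 + 320b + 1100)
  -4b^3 - 28b^2 + 356b + 1980 = (-(1/5)b + 9/5)(20b^2 + 320b + 1100) + (0)
Last nonzero remainder: 20b^2 + 320b + 1100. Dividing through by 20 gives the monic gcd b^2 + 16b + 55.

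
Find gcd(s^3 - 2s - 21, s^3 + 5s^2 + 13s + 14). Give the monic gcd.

s^2 + 3s + 7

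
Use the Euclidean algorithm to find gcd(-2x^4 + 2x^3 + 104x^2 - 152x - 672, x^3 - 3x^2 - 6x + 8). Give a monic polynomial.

Repeated division with remainder:
  -2x^4 + 2x^3 + 104x^2 - 152x - 672 = (-2x - 4)(x^3 - 3x^2 - 6x + 8) + (80x^2 - 160x - 640)
  x^3 - 3x^2 - 6x + 8 = ((1/80)x - 1/80)(80x^2 - 160x - 640) + (0)
Last nonzero remainder: 80x^2 - 160x - 640. Dividing through by 80 gives the monic gcd x^2 - 2x - 8.

x^2 - 2x - 8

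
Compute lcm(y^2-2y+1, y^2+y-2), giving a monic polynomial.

By polynomial division,
  y^2-2y+1 = (y^2+y-2) + (-3y+3)
  y^2+y-2 = (-(1/3)y-2/3)(-3y+3) + (0)
Last nonzero remainder: -3y+3. Dividing through by -3 gives the monic gcd y-1.
Then lcm(f, g) = f·g / gcd(f, g); expanding and making the result monic gives the answer.

y^3-3y+2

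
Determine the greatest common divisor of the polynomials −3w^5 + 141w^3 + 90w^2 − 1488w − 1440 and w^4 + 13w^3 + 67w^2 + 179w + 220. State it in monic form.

w^2 + 9w + 20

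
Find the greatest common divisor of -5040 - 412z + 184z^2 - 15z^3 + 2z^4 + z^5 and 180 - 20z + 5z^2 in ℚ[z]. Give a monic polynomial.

36 - 4z + z^2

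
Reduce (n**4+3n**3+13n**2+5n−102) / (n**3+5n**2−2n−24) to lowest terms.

(n**2+2n+17)/(n+4)

Repeated division with remainder:
  n**4+3n**3+13n**2+5n−102 = (n−2)(n**3+5n**2−2n−24) + (25n**2+25n−150)
  n**3+5n**2−2n−24 = ((1/25)n+4/25)(25n**2+25n−150) + (0)
Last nonzero remainder: 25n**2+25n−150. Dividing through by 25 gives the monic gcd n**2+n−6.
Cancel n**2+n−6 from numerator and denominator to get the reduced form.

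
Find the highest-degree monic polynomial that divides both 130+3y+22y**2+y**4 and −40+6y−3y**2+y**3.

10+y+y**2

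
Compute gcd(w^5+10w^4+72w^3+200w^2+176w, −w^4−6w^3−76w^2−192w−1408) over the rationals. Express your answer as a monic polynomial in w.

Euclidean algorithm in ℚ[w]:
  w^5+10w^4+72w^3+200w^2+176w = (−w−4)(−w^4−6w^3−76w^2−192w−1408) + (−28w^3−296w^2−2000w−5632)
  −w^4−6w^3−76w^2−192w−1408 = ((1/28)w−8/49)(−28w^3−296w^2−2000w−5632) + (−(2592/49)w^2−(15552/49)w−114048/49)
  −28w^3−296w^2−2000w−5632 = ((343/648)w+196/81)(−(2592/49)w^2−(15552/49)w−114048/49) + (0)
Last nonzero remainder: −(2592/49)w^2−(15552/49)w−114048/49. Dividing through by −2592/49 gives the monic gcd w^2+6w+44.

w^2+6w+44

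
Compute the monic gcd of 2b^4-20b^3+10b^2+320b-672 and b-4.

b-4

By polynomial division,
  2b^4-20b^3+10b^2+320b-672 = (2b^3-12b^2-38b+168)(b-4) + (0)
The last nonzero remainder b-4 is already monic.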